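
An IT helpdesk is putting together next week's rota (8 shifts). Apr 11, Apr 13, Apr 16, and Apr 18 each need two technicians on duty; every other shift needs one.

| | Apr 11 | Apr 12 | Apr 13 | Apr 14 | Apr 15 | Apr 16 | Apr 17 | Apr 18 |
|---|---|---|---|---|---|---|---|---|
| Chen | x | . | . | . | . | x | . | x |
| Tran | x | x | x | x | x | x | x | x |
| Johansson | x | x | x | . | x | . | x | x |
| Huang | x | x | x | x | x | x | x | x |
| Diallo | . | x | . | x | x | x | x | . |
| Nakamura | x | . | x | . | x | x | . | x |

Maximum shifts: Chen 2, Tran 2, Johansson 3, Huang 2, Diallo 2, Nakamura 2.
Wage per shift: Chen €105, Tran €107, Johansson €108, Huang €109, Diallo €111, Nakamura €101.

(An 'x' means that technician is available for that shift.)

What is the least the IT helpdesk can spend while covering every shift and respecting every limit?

€1279

Picking the cheapest available technician for each shift independently would cost €1248, but that ignores the shift limits.
An optimal schedule: Apr 11→Chen+Huang, Apr 12→Tran, Apr 13→Johansson+Huang, Apr 14→Tran, Apr 15→Johansson, Apr 16→Diallo+Nakamura, Apr 17→Johansson, Apr 18→Chen+Nakamura.
Total: 105 + 109 + 107 + 108 + 109 + 107 + 108 + 111 + 101 + 108 + 105 + 101 = €1279.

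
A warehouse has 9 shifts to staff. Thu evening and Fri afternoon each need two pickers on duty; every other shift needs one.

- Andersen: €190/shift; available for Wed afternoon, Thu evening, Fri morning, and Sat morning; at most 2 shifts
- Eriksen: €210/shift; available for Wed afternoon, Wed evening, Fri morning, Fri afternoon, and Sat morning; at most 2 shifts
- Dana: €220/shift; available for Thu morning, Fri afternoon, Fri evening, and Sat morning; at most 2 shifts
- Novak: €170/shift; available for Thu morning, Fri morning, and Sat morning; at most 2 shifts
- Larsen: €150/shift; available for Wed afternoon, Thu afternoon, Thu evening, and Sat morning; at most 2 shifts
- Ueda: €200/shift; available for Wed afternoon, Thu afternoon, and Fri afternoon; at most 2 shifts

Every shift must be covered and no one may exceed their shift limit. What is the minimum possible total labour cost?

€2060

Wed evening can only be covered by Eriksen, so that assignment is forced.
Thu evening can only be covered by Andersen and Larsen, so that assignment is forced.
Fri evening can only be covered by Dana, so that assignment is forced.
Picking the cheapest available picker for each shift independently would cost €1970, but that ignores the shift limits.
An optimal schedule: Wed afternoon→Ueda, Wed evening→Eriksen, Thu morning→Novak, Thu afternoon→Larsen, Thu evening→Larsen+Andersen, Fri morning→Novak, Fri afternoon→Ueda+Eriksen, Fri evening→Dana, Sat morning→Andersen.
Total: 200 + 210 + 170 + 150 + 150 + 190 + 170 + 200 + 210 + 220 + 190 = €2060.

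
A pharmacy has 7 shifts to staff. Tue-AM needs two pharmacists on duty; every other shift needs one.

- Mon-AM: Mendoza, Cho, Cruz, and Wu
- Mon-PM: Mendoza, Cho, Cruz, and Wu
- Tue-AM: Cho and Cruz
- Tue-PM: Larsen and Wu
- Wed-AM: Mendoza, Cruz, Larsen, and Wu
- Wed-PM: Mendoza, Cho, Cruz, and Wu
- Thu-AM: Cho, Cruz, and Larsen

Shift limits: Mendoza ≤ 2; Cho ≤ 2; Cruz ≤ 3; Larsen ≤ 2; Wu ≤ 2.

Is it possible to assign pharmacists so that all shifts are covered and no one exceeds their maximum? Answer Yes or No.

Tue-AM can only be covered by Cho and Cruz, so that assignment is forced.
One valid schedule: Mon-AM→Mendoza, Mon-PM→Mendoza, Tue-AM→Cho+Cruz, Tue-PM→Larsen, Wed-AM→Cruz, Wed-PM→Cruz, Thu-AM→Cho.
Loads: Mendoza 2/2, Cho 2/2, Cruz 3/3, Larsen 1/2, Wu 0/2 — all within limits.

Yes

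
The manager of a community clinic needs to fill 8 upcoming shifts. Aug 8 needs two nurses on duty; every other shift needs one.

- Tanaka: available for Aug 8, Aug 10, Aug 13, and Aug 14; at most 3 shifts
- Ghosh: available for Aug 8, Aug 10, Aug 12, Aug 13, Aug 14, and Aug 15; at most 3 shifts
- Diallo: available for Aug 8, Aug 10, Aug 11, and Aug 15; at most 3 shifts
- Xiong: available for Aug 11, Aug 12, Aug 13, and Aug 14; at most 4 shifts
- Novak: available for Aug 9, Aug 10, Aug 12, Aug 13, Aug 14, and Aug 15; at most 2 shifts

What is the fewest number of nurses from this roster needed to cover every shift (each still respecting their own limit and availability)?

9 slots to fill and no one can take more than 4, so at least ⌈9/4⌉ = 3 nurses are needed.
No set of 3 nurses can cover every shift (each such set leaves at least one shift with no one available or exceeds a cap).
Tanaka, Ghosh, Diallo, and Novak alone can cover everything: Aug 8→Tanaka+Ghosh, Aug 9→Novak, Aug 10→Diallo, Aug 11→Diallo, Aug 12→Ghosh, Aug 13→Tanaka, Aug 14→Tanaka, Aug 15→Ghosh.

4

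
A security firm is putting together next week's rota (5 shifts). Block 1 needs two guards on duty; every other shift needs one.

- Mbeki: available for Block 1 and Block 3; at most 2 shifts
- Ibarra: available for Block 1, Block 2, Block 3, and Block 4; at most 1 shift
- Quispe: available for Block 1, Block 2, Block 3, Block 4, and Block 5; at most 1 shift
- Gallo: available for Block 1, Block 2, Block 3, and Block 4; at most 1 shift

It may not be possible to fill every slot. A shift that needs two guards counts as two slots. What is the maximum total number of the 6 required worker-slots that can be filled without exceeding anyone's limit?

5

Total capacity across all guards is 2+1+1+1 = 5, and 6 slots are needed, so at most 5 can be filled.
An assignment achieving 5: Block 1→Mbeki, Block 2→Ibarra, Block 3→Mbeki, Block 4→Gallo, Block 5→Quispe.
Loads: Mbeki 2/2, Ibarra 1/1, Quispe 1/1, Gallo 1/1.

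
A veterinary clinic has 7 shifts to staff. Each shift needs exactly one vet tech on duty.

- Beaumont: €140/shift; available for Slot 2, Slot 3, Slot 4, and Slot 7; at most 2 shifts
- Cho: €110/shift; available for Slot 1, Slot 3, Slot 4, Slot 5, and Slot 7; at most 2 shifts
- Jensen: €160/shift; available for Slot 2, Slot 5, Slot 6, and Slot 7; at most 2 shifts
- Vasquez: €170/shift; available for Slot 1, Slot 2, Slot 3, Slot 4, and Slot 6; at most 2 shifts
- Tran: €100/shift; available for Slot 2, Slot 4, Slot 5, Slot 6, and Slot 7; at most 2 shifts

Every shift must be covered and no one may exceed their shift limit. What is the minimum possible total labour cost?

€860

Picking the cheapest available vet tech for each shift independently would cost €720, but that ignores the shift limits.
An optimal schedule: Slot 1→Cho, Slot 2→Beaumont, Slot 3→Cho, Slot 4→Beaumont, Slot 5→Tran, Slot 6→Tran, Slot 7→Jensen.
Total: 110 + 140 + 110 + 140 + 100 + 100 + 160 = €860.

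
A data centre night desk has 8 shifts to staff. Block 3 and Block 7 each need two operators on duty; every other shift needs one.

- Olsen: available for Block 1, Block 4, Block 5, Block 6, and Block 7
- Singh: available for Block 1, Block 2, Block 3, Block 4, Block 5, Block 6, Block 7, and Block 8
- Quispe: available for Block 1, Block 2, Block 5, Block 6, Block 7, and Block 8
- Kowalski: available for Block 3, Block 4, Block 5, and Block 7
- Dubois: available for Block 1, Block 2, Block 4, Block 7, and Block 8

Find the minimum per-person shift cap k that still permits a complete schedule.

With 5 operators and 10 worker-slots to fill, someone must work at least ⌈10/5⌉ = 2 shifts, so k ≥ 2.
k = 2 works: Block 1→Olsen, Block 2→Singh, Block 3→Singh+Kowalski, Block 4→Dubois, Block 5→Quispe, Block 6→Olsen, Block 7→Kowalski+Dubois, Block 8→Quispe.
Loads: Olsen 2, Singh 2, Quispe 2, Kowalski 2, Dubois 2 — all ≤ 2.

2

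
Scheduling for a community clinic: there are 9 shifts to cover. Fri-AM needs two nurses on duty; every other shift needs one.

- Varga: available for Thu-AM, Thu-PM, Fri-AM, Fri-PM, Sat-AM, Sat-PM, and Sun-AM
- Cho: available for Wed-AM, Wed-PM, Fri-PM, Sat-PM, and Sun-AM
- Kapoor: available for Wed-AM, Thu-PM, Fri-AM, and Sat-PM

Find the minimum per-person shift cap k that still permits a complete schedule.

With 3 nurses and 10 worker-slots to fill, someone must work at least ⌈10/3⌉ = 4 shifts, so k ≥ 4.
k = 4 works: Wed-AM→Cho, Wed-PM→Cho, Thu-AM→Varga, Thu-PM→Varga, Fri-AM→Varga+Kapoor, Fri-PM→Cho, Sat-AM→Varga, Sat-PM→Kapoor, Sun-AM→Cho.
Loads: Varga 4, Cho 4, Kapoor 2 — all ≤ 4.

4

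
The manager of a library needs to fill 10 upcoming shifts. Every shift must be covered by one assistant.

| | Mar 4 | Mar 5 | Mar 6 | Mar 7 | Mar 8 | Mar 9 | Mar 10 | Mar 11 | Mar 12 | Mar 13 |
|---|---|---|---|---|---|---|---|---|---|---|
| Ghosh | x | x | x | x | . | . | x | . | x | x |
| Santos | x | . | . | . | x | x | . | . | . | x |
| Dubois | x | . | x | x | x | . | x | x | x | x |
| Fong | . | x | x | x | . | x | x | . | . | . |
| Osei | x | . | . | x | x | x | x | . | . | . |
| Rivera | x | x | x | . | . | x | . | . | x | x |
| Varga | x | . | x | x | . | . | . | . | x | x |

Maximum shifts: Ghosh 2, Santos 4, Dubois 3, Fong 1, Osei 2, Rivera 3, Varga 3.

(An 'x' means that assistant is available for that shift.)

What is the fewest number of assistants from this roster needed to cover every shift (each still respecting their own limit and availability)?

10 slots to fill and no one can take more than 4, so at least ⌈10/4⌉ = 3 assistants are needed.
Santos, Dubois, and Rivera alone can cover everything: Mar 4→Santos, Mar 5→Rivera, Mar 6→Rivera, Mar 7→Dubois, Mar 8→Santos, Mar 9→Santos, Mar 10→Dubois, Mar 11→Dubois, Mar 12→Rivera, Mar 13→Santos.

3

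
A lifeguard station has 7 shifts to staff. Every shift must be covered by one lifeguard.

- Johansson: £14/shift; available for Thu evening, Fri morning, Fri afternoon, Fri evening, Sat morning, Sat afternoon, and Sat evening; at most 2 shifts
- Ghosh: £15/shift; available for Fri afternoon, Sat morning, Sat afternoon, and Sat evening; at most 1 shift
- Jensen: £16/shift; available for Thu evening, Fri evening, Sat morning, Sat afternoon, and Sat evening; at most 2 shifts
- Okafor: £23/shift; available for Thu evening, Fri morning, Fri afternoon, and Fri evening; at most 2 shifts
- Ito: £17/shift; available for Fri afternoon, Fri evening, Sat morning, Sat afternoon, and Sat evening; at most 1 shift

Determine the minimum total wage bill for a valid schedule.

Picking the cheapest available lifeguard for each shift independently would cost £98, but that ignores the shift limits.
An optimal schedule: Thu evening→Johansson, Fri morning→Johansson, Fri afternoon→Ghosh, Fri evening→Okafor, Sat morning→Jensen, Sat afternoon→Jensen, Sat evening→Ito.
Total: 14 + 14 + 15 + 23 + 16 + 16 + 17 = £115.

£115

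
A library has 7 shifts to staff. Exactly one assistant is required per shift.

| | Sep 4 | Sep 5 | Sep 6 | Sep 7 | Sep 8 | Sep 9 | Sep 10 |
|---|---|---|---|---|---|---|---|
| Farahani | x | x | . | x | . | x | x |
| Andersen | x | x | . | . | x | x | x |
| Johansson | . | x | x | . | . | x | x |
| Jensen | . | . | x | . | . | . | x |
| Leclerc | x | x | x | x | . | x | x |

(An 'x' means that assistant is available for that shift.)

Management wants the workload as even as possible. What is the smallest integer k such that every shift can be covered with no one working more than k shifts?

2

With 5 assistants and 7 worker-slots to fill, someone must work at least ⌈7/5⌉ = 2 shifts, so k ≥ 2.
k = 2 works: Sep 4→Farahani, Sep 5→Andersen, Sep 6→Johansson, Sep 7→Farahani, Sep 8→Andersen, Sep 9→Johansson, Sep 10→Jensen.
Loads: Farahani 2, Andersen 2, Johansson 2, Jensen 1, Leclerc 0 — all ≤ 2.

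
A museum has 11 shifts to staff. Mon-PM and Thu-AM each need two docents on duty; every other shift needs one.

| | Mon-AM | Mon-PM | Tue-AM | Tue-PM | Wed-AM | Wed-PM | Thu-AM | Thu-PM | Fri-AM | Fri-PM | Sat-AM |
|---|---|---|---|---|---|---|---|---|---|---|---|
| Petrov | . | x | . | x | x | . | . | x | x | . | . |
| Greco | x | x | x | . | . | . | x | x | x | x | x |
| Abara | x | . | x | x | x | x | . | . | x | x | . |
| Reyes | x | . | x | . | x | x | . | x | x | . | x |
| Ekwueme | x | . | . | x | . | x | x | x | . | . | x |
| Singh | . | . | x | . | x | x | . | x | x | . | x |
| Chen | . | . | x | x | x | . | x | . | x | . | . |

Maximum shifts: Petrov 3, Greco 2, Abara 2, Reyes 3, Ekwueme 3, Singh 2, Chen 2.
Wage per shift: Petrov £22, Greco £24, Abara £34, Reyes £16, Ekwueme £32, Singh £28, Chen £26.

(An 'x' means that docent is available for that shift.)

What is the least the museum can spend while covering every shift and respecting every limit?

Mon-PM can only be covered by Petrov and Greco, so that assignment is forced.
Picking the cheapest available docent for each shift independently would cost £254, but that ignores the shift limits.
An optimal schedule: Mon-AM→Reyes, Mon-PM→Petrov+Greco, Tue-AM→Chen, Tue-PM→Petrov, Wed-AM→Petrov, Wed-PM→Reyes, Thu-AM→Chen+Ekwueme, Thu-PM→Singh, Fri-AM→Singh, Fri-PM→Greco, Sat-AM→Reyes.
Total: 16 + 22 + 24 + 26 + 22 + 22 + 16 + 26 + 32 + 28 + 28 + 24 + 16 = £302.

£302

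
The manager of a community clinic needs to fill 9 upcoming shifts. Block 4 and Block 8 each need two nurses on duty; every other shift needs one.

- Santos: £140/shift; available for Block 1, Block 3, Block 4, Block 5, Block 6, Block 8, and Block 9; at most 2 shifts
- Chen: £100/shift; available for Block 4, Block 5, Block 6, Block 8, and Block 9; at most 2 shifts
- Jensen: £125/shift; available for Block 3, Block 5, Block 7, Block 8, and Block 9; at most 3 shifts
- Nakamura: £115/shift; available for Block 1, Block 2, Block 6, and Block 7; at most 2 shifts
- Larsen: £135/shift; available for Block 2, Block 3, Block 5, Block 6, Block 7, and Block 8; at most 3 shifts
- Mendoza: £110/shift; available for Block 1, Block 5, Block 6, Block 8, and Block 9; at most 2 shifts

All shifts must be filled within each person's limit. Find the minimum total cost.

£1300

Block 4 can only be covered by Santos and Chen, so that assignment is forced.
Picking the cheapest available nurse for each shift independently would cost £1215, but that ignores the shift limits.
An optimal schedule: Block 1→Mendoza, Block 2→Nakamura, Block 3→Jensen, Block 4→Chen+Santos, Block 5→Jensen, Block 6→Mendoza, Block 7→Nakamura, Block 8→Jensen+Larsen, Block 9→Chen.
Total: 110 + 115 + 125 + 100 + 140 + 125 + 110 + 115 + 125 + 135 + 100 = £1300.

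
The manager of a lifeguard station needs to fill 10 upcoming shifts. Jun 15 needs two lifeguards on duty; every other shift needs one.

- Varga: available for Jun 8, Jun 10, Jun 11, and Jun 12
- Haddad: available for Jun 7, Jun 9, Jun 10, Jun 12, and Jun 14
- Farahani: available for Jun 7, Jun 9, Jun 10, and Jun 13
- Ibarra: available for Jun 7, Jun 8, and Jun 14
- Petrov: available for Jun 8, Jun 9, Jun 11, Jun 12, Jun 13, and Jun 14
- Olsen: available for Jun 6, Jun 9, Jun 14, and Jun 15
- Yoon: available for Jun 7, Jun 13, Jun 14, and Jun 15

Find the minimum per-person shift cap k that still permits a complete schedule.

With 7 lifeguards and 11 worker-slots to fill, someone must work at least ⌈11/7⌉ = 2 shifts, so k ≥ 2.
k = 2 works: Jun 6→Olsen, Jun 7→Farahani, Jun 8→Varga, Jun 9→Petrov, Jun 10→Haddad, Jun 11→Varga, Jun 12→Haddad, Jun 13→Farahani, Jun 14→Ibarra, Jun 15→Olsen+Yoon.
Loads: Varga 2, Haddad 2, Farahani 2, Ibarra 1, Petrov 1, Olsen 2, Yoon 1 — all ≤ 2.

2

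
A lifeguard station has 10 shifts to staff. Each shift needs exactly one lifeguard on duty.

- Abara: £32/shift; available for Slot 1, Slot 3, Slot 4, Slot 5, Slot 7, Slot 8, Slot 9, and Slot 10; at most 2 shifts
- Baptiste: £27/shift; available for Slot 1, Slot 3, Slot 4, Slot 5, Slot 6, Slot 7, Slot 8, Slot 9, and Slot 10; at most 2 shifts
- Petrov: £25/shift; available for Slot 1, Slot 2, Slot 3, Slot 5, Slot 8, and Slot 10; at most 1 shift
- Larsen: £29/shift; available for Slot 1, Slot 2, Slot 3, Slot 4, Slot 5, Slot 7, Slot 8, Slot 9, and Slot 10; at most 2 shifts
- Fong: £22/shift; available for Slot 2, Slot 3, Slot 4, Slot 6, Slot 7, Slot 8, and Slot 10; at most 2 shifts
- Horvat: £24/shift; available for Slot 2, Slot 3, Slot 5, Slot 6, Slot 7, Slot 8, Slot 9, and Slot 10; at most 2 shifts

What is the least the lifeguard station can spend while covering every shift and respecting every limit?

£261

Picking the cheapest available lifeguard for each shift independently would cost £227, but that ignores the shift limits.
An optimal schedule: Slot 1→Petrov, Slot 2→Fong, Slot 3→Larsen, Slot 4→Baptiste, Slot 5→Horvat, Slot 6→Fong, Slot 7→Baptiste, Slot 8→Larsen, Slot 9→Horvat, Slot 10→Abara.
Total: 25 + 22 + 29 + 27 + 24 + 22 + 27 + 29 + 24 + 32 = £261.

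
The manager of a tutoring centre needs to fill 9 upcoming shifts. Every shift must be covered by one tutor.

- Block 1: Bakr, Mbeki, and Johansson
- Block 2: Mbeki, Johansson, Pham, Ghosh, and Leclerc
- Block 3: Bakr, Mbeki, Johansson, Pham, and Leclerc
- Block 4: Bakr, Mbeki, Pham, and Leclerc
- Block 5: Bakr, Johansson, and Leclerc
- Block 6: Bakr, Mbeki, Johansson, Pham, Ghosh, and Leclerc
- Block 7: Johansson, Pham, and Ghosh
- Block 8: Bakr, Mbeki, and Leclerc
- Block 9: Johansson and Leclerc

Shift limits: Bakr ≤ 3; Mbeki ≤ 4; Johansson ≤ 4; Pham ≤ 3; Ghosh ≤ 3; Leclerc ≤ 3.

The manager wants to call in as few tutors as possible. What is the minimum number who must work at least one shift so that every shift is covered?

3

9 slots to fill and no one can take more than 4, so at least ⌈9/4⌉ = 3 tutors are needed.
Bakr, Mbeki, and Johansson alone can cover everything: Block 1→Mbeki, Block 2→Mbeki, Block 3→Mbeki, Block 4→Bakr, Block 5→Bakr, Block 6→Mbeki, Block 7→Johansson, Block 8→Bakr, Block 9→Johansson.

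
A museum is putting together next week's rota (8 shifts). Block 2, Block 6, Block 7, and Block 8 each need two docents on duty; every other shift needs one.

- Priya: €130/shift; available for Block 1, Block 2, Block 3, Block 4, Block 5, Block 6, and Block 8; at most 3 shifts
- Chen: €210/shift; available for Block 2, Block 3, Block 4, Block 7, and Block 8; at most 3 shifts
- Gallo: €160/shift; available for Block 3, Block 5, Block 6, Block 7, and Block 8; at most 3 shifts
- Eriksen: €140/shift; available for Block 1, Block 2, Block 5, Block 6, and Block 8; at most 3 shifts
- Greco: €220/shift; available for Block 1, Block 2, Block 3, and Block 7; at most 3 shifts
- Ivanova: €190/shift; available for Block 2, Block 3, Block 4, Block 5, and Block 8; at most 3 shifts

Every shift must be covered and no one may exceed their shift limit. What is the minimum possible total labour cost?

Picking the cheapest available docent for each shift independently would cost €1700, but that ignores the shift limits.
An optimal schedule: Block 1→Priya, Block 2→Eriksen+Ivanova, Block 3→Gallo, Block 4→Priya, Block 5→Eriksen, Block 6→Priya+Eriksen, Block 7→Gallo+Chen, Block 8→Gallo+Ivanova.
Total: 130 + 140 + 190 + 160 + 130 + 140 + 130 + 140 + 160 + 210 + 160 + 190 = €1880.

€1880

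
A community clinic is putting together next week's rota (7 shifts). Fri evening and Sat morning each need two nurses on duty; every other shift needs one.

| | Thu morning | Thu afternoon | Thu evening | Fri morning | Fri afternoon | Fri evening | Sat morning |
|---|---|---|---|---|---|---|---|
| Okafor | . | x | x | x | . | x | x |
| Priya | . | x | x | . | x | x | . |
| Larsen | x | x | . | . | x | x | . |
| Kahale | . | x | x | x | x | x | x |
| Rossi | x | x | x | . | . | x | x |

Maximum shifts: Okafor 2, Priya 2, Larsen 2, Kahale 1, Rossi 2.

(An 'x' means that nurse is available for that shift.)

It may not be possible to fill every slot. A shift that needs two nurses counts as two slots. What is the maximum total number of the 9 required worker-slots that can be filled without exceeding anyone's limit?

9

Total capacity across all nurses is 2+2+2+1+2 = 9, and 9 slots are needed, so at most 9 can be filled.
An assignment achieving 9: Thu morning→Larsen, Thu afternoon→Rossi, Thu evening→Priya, Fri morning→Okafor, Fri afternoon→Priya, Fri evening→Larsen+Rossi, Sat morning→Okafor+Kahale.
Loads: Okafor 2/2, Priya 2/2, Larsen 2/2, Kahale 1/1, Rossi 2/2.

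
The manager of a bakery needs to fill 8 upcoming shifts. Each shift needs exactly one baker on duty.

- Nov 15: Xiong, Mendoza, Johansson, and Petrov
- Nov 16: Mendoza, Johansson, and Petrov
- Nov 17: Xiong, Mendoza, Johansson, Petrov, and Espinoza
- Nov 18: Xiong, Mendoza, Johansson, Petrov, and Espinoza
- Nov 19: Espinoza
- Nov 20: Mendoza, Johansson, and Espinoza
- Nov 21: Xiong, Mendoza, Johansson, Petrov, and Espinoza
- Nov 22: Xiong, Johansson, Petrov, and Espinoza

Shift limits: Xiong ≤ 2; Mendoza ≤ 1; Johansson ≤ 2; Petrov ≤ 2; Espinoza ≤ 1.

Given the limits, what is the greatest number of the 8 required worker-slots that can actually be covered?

Total capacity across all bakers is 2+1+2+2+1 = 8, and 8 slots are needed, so at most 8 can be filled.
An assignment achieving 8: Nov 15→Xiong, Nov 16→Mendoza, Nov 17→Johansson, Nov 18→Petrov, Nov 19→Espinoza, Nov 20→Johansson, Nov 21→Petrov, Nov 22→Xiong.
Loads: Xiong 2/2, Mendoza 1/1, Johansson 2/2, Petrov 2/2, Espinoza 1/1.

8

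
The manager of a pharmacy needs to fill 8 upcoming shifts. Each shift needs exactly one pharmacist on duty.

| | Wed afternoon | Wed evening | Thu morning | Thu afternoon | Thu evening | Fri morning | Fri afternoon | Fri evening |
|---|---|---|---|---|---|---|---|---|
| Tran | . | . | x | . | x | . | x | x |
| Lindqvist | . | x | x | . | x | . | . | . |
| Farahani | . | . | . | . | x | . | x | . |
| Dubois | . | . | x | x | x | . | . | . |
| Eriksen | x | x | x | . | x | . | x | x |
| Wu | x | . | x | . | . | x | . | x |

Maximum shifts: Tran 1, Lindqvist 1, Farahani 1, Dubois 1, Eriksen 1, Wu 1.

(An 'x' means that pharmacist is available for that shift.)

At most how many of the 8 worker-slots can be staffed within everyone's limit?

6

Total capacity across all pharmacists is 1+1+1+1+1+1 = 6, and 8 slots are needed, so at most 6 can be filled.
An assignment achieving 6: Wed afternoon→Eriksen, Wed evening→Lindqvist, Thu afternoon→Dubois, Thu evening→Farahani, Fri morning→Wu, Fri afternoon→Tran.
Loads: Tran 1/1, Lindqvist 1/1, Farahani 1/1, Dubois 1/1, Eriksen 1/1, Wu 1/1.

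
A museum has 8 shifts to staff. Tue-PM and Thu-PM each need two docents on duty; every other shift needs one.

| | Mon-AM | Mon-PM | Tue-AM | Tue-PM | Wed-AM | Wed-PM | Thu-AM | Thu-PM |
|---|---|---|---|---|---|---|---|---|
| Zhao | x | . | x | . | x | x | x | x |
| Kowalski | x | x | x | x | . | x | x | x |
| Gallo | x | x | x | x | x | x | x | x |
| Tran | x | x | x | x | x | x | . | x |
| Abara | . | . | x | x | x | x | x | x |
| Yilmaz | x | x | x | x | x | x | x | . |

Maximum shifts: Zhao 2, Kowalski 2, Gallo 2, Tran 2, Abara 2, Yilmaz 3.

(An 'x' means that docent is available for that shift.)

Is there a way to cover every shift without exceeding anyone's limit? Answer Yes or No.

Yes

One valid schedule: Mon-AM→Zhao, Mon-PM→Kowalski, Tue-AM→Gallo, Tue-PM→Tran+Abara, Wed-AM→Zhao, Wed-PM→Gallo, Thu-AM→Kowalski, Thu-PM→Tran+Abara.
Loads: Zhao 2/2, Kowalski 2/2, Gallo 2/2, Tran 2/2, Abara 2/2, Yilmaz 0/3 — all within limits.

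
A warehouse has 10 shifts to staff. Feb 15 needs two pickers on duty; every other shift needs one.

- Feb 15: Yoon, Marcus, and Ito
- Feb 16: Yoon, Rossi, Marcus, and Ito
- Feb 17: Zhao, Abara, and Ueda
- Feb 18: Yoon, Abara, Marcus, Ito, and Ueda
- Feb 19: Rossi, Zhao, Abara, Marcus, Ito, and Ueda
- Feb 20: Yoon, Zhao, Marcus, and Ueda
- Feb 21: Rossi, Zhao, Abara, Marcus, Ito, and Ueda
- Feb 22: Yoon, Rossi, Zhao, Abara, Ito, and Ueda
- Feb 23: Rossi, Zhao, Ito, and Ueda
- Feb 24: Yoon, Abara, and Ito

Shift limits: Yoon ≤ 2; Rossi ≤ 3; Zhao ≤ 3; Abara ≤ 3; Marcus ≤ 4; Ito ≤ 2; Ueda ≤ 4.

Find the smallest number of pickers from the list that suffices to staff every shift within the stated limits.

11 slots to fill and no one can take more than 4, so at least ⌈11/4⌉ = 3 pickers are needed.
No set of 3 pickers can cover every shift (each such set leaves at least one shift with no one available or exceeds a cap).
Yoon, Rossi, Zhao, and Marcus alone can cover everything: Feb 15→Yoon+Marcus, Feb 16→Rossi, Feb 17→Zhao, Feb 18→Marcus, Feb 19→Rossi, Feb 20→Zhao, Feb 21→Marcus, Feb 22→Zhao, Feb 23→Rossi, Feb 24→Yoon.

4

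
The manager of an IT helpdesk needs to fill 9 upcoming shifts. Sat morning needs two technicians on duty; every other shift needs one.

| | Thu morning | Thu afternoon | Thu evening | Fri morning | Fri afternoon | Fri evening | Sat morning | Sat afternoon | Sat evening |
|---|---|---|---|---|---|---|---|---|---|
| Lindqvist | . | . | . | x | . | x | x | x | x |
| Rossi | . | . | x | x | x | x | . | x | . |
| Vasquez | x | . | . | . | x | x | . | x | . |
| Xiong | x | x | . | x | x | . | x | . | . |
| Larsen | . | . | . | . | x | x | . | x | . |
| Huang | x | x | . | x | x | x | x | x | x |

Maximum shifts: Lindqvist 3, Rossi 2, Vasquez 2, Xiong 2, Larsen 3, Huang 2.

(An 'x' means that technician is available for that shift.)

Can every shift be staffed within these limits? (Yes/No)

Yes

Thu evening can only be covered by Rossi, so that assignment is forced.
One valid schedule: Thu morning→Vasquez, Thu afternoon→Xiong, Thu evening→Rossi, Fri morning→Lindqvist, Fri afternoon→Rossi, Fri evening→Vasquez, Sat morning→Lindqvist+Xiong, Sat afternoon→Larsen, Sat evening→Lindqvist.
Loads: Lindqvist 3/3, Rossi 2/2, Vasquez 2/2, Xiong 2/2, Larsen 1/3, Huang 0/2 — all within limits.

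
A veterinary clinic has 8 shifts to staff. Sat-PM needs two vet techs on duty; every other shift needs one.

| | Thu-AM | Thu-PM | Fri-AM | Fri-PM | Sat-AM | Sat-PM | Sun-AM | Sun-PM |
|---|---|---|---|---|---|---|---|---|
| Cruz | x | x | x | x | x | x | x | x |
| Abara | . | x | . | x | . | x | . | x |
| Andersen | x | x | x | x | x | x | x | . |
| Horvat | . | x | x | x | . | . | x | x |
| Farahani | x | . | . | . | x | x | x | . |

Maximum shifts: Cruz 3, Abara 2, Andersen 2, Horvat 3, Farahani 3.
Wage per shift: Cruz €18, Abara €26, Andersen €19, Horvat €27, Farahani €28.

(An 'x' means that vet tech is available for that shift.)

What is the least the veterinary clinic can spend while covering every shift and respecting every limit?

Picking the cheapest available vet tech for each shift independently would cost €163, but that ignores the shift limits.
An optimal schedule: Thu-AM→Cruz, Thu-PM→Andersen, Fri-AM→Cruz, Fri-PM→Horvat, Sat-AM→Cruz, Sat-PM→Andersen+Abara, Sun-AM→Horvat, Sun-PM→Abara.
Total: 18 + 19 + 18 + 27 + 18 + 19 + 26 + 27 + 26 = €198.

€198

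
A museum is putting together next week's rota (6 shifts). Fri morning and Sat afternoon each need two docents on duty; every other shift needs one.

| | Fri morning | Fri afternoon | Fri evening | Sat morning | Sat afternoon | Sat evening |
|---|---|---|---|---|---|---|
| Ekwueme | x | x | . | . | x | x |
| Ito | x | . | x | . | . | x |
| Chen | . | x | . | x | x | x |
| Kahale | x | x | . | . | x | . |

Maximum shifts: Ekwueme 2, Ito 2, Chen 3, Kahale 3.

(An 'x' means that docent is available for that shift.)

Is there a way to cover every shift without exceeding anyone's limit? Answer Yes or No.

Yes

Fri evening can only be covered by Ito, so that assignment is forced.
Sat morning can only be covered by Chen, so that assignment is forced.
One valid schedule: Fri morning→Ekwueme+Ito, Fri afternoon→Ekwueme, Fri evening→Ito, Sat morning→Chen, Sat afternoon→Chen+Kahale, Sat evening→Chen.
Loads: Ekwueme 2/2, Ito 2/2, Chen 3/3, Kahale 1/3 — all within limits.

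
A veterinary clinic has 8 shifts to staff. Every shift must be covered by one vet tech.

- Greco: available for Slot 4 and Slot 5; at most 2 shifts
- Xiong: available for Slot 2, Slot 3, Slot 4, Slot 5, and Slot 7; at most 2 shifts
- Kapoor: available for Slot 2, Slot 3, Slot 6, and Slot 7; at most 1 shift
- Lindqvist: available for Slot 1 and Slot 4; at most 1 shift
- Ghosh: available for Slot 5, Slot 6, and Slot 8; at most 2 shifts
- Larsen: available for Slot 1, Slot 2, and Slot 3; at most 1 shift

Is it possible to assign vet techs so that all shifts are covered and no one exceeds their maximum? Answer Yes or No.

Slot 8 can only be covered by Ghosh, so that assignment is forced.
One valid schedule: Slot 1→Lindqvist, Slot 2→Xiong, Slot 3→Larsen, Slot 4→Greco, Slot 5→Greco, Slot 6→Kapoor, Slot 7→Xiong, Slot 8→Ghosh.
Loads: Greco 2/2, Xiong 2/2, Kapoor 1/1, Lindqvist 1/1, Ghosh 1/2, Larsen 1/1 — all within limits.

Yes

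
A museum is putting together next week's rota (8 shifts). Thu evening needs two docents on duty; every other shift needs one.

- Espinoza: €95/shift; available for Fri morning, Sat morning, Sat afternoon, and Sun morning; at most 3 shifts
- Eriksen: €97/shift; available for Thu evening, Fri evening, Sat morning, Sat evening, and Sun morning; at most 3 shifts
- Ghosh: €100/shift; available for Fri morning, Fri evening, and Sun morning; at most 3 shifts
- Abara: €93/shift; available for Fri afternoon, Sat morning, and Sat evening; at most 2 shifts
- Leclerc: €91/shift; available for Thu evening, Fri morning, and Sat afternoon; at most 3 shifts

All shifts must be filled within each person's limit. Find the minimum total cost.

Thu evening can only be covered by Eriksen and Leclerc, so that assignment is forced.
Fri afternoon can only be covered by Abara, so that assignment is forced.
Picking the cheapest available docent for each shift independently would cost €841, but that ignores the shift limits.
An optimal schedule: Thu evening→Leclerc+Eriksen, Fri morning→Leclerc, Fri afternoon→Abara, Fri evening→Eriksen, Sat morning→Espinoza, Sat afternoon→Leclerc, Sat evening→Abara, Sun morning→Espinoza.
Total: 91 + 97 + 91 + 93 + 97 + 95 + 91 + 93 + 95 = €843.

€843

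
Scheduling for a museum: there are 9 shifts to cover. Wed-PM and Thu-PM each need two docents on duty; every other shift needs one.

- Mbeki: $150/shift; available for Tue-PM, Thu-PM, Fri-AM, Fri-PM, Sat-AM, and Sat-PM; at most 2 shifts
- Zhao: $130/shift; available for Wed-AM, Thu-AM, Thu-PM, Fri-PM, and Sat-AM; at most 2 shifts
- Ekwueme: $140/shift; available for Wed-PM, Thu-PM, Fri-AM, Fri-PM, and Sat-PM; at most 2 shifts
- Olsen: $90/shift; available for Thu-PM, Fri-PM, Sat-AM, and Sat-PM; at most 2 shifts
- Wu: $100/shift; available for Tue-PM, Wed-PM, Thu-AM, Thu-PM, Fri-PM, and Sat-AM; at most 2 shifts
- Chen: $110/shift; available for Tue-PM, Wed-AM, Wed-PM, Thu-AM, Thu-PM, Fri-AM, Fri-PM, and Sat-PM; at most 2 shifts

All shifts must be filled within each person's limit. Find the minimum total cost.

$1290

Picking the cheapest available docent for each shift independently would cost $1090, but that ignores the shift limits.
An optimal schedule: Tue-PM→Wu, Wed-AM→Chen, Wed-PM→Wu+Chen, Thu-AM→Zhao, Thu-PM→Ekwueme+Mbeki, Fri-AM→Ekwueme, Fri-PM→Zhao, Sat-AM→Olsen, Sat-PM→Olsen.
Total: 100 + 110 + 100 + 110 + 130 + 140 + 150 + 140 + 130 + 90 + 90 = $1290.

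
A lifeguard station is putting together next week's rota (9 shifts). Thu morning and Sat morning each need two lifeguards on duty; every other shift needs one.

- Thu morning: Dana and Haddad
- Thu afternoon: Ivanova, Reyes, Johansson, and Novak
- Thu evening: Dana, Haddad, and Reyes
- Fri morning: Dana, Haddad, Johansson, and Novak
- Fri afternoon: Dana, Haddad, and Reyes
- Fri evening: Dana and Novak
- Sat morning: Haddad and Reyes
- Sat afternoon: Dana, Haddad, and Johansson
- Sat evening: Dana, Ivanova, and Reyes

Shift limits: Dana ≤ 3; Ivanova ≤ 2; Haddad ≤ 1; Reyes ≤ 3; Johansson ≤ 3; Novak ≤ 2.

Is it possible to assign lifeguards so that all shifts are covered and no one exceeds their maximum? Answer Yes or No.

Total capacity is 14 and 11 slots are needed, so capacity alone doesn't rule it out.
Shifts {Thu morning, Sat morning} need 4 worker-slots in total, but the lifeguards available for any of those shifts (Dana, Haddad, and Reyes) can supply at most 3 among them. So no valid schedule exists.

No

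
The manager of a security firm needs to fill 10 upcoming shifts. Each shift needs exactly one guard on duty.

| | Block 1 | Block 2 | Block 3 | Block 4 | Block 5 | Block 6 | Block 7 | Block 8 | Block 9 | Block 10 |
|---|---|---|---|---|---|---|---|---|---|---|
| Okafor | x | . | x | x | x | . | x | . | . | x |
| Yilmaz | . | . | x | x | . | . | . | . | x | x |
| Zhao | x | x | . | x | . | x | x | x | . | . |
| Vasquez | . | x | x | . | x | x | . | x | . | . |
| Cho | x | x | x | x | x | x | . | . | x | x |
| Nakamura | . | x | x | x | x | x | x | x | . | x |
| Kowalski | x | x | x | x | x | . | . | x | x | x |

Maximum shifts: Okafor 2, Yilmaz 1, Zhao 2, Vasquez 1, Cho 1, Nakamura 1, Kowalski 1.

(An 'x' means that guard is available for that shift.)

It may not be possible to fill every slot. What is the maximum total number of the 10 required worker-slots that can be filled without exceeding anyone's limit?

Total capacity across all guards is 2+1+2+1+1+1+1 = 9, and 10 slots are needed, so at most 9 can be filled.
An assignment achieving 9: Block 1→Okafor, Block 2→Vasquez, Block 3→Kowalski, Block 5→Cho, Block 6→Zhao, Block 7→Okafor, Block 8→Zhao, Block 9→Yilmaz, Block 10→Nakamura.
Loads: Okafor 2/2, Yilmaz 1/1, Zhao 2/2, Vasquez 1/1, Cho 1/1, Nakamura 1/1, Kowalski 1/1.

9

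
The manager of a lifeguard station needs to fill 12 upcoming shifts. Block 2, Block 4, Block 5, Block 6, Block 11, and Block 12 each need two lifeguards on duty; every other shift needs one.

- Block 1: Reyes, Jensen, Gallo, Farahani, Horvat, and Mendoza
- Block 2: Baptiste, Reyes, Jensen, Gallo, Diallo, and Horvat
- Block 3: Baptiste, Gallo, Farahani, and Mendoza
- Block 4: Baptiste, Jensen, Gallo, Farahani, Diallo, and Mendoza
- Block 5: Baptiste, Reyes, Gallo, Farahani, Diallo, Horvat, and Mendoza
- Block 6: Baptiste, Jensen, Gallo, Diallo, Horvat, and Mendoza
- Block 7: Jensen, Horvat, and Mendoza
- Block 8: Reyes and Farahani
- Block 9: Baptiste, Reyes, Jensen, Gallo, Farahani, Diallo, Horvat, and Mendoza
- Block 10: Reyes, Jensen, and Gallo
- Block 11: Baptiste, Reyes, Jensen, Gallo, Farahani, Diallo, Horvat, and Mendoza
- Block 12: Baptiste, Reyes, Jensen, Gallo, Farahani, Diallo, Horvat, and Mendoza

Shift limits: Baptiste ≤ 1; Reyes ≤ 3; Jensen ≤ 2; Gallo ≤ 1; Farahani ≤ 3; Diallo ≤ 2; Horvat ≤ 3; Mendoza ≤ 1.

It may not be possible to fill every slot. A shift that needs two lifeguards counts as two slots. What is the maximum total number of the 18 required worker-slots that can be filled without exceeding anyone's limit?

16

Total capacity across all lifeguards is 1+3+2+1+3+2+3+1 = 16, and 18 slots are needed, so at most 16 can be filled.
An assignment achieving 16: Block 1→Reyes, Block 2→Jensen+Gallo, Block 3→Baptiste, Block 4→Farahani+Diallo, Block 5→Farahani+Horvat, Block 6→Diallo+Horvat, Block 7→Jensen, Block 8→Reyes, Block 9→Farahani, Block 10→Reyes, Block 11→Horvat+Mendoza.
Loads: Baptiste 1/1, Reyes 3/3, Jensen 2/2, Gallo 1/1, Farahani 3/3, Diallo 2/2, Horvat 3/3, Mendoza 1/1.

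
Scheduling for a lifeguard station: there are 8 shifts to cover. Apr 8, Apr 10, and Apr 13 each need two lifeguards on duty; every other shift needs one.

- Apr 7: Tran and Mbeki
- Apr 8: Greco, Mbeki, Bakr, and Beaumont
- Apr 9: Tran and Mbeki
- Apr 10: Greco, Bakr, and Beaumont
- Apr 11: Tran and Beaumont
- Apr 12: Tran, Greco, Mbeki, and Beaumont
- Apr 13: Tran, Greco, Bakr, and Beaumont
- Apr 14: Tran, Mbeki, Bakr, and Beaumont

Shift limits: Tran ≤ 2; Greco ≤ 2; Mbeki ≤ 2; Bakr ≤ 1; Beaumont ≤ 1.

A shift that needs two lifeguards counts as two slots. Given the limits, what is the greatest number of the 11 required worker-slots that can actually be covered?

8

Total capacity across all lifeguards is 2+2+2+1+1 = 8, and 11 slots are needed, so at most 8 can be filled.
An assignment achieving 8: Apr 7→Tran, Apr 8→Greco+Mbeki, Apr 9→Tran, Apr 10→Greco+Bakr, Apr 11→Beaumont, Apr 12→Mbeki.
Loads: Tran 2/2, Greco 2/2, Mbeki 2/2, Bakr 1/1, Beaumont 1/1.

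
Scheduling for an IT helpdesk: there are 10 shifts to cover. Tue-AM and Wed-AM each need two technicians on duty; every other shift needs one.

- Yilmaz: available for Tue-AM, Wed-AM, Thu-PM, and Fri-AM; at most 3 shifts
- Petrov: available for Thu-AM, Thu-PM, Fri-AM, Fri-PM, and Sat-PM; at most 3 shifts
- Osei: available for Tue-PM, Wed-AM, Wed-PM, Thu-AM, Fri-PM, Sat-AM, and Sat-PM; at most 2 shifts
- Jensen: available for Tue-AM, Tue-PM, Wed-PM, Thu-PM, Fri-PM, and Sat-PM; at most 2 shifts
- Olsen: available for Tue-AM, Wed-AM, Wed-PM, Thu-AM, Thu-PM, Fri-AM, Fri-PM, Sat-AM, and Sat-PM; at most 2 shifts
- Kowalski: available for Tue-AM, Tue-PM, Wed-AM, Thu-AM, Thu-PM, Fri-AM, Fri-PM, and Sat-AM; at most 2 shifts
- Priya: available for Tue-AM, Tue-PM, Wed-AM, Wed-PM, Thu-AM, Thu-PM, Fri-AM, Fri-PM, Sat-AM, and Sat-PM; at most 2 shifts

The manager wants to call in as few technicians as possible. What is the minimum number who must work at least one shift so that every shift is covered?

5

12 slots to fill and no one can take more than 3, so at least ⌈12/3⌉ = 4 technicians are needed.
Any 4 technicians together have capacity at most 3+3+2+2 = 10 < 12 slots, so 4 can never suffice.
Yilmaz, Petrov, Osei, Jensen, and Olsen alone can cover everything: Tue-AM→Yilmaz+Jensen, Tue-PM→Osei, Wed-AM→Yilmaz+Olsen, Wed-PM→Jensen, Thu-AM→Petrov, Thu-PM→Petrov, Fri-AM→Yilmaz, Fri-PM→Petrov, Sat-AM→Osei, Sat-PM→Olsen.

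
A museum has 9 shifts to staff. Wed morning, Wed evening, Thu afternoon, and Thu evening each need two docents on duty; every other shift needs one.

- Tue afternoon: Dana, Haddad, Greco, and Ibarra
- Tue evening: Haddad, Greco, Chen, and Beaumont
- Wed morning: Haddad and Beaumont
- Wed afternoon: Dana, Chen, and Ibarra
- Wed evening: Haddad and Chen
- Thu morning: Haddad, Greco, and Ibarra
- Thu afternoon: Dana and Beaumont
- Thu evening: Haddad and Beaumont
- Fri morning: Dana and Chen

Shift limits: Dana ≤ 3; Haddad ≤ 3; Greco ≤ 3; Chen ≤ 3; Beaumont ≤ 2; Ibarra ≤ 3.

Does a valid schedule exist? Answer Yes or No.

Total capacity is 17 and 13 slots are needed, so capacity alone doesn't rule it out.
Shifts {Wed morning, Thu afternoon, Thu evening} need 6 worker-slots in total, but the docents available for any of those shifts (Dana, Haddad, and Beaumont) can supply at most 5 among them. So no valid schedule exists.

No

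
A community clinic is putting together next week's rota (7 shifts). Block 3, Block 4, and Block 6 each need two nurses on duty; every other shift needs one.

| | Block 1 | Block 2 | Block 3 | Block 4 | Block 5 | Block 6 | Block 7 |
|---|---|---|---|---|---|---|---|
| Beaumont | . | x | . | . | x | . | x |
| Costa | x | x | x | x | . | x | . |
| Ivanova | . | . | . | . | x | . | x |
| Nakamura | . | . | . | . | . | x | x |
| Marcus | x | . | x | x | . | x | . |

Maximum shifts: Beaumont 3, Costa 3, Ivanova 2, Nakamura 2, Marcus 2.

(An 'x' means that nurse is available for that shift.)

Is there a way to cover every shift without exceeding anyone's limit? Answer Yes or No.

No

Total capacity is 12 and 10 slots are needed, so capacity alone doesn't rule it out.
Shifts {Block 1, Block 3, Block 4, Block 6} need 7 worker-slots in total, but the nurses available for any of those shifts (Costa, Nakamura, and Marcus) can supply at most 6 among them. So no valid schedule exists.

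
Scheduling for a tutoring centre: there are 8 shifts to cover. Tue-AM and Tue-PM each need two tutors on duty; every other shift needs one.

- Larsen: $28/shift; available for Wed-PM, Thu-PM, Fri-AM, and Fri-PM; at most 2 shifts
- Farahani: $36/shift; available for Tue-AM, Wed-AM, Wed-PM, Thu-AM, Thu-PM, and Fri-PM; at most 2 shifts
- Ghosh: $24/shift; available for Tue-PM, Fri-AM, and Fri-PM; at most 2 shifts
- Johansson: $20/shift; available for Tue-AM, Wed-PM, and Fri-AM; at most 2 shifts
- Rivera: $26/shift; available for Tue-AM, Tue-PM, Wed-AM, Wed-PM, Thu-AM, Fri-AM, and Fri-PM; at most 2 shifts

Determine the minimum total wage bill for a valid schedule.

Tue-PM can only be covered by Ghosh and Rivera, so that assignment is forced.
Picking the cheapest available tutor for each shift independently would cost $240, but that ignores the shift limits.
An optimal schedule: Tue-AM→Johansson+Rivera, Tue-PM→Ghosh+Rivera, Wed-AM→Farahani, Wed-PM→Larsen, Thu-AM→Farahani, Thu-PM→Larsen, Fri-AM→Johansson, Fri-PM→Ghosh.
Total: 20 + 26 + 24 + 26 + 36 + 28 + 36 + 28 + 20 + 24 = $268.

$268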